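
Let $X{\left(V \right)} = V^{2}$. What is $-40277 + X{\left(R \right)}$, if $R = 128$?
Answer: $-23893$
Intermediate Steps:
$-40277 + X{\left(R \right)} = -40277 + 128^{2} = -40277 + 16384 = -23893$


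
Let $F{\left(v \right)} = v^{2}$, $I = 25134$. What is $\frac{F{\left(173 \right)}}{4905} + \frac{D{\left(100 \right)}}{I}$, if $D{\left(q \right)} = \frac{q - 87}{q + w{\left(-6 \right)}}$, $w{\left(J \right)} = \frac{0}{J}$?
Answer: $\frac{5014907491}{821881800} \approx 6.1017$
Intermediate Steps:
$w{\left(J \right)} = 0$
$D{\left(q \right)} = \frac{-87 + q}{q}$ ($D{\left(q \right)} = \frac{q - 87}{q + 0} = \frac{-87 + q}{q}$)
$\frac{F{\left(173 \right)}}{4905} + \frac{D{\left(100 \right)}}{I} = \frac{173^{2}}{4905} + \frac{\frac{1}{100} \left(-87 + 100\right)}{25134} = 29929 \cdot \frac{1}{4905} + \frac{1}{100} \cdot 13 \cdot \frac{1}{25134} = \frac{29929}{4905} + \frac{13}{100} \cdot \frac{1}{25134} = \frac{29929}{4905} + \frac{13}{2513400} = \frac{5014907491}{821881800}$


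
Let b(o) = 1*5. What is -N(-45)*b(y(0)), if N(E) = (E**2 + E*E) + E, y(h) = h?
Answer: -20025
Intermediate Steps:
N(E) = E + 2*E**2 (N(E) = (E**2 + E**2) + E = 2*E**2 + E = E + 2*E**2)
b(o) = 5
-N(-45)*b(y(0)) = -(-45*(1 + 2*(-45)))*5 = -(-45*(1 - 90))*5 = -(-45*(-89))*5 = -4005*5 = -1*20025 = -20025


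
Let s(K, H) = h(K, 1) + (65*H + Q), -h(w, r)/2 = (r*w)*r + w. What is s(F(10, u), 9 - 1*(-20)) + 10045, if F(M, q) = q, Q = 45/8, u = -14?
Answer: 95933/8 ≈ 11992.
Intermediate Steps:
h(w, r) = -2*w - 2*w*r**2 (h(w, r) = -2*((r*w)*r + w) = -2*(w*r**2 + w) = -2*(w + w*r**2) = -2*w - 2*w*r**2)
Q = 45/8 (Q = 45*(1/8) = 45/8 ≈ 5.6250)
s(K, H) = 45/8 - 4*K + 65*H (s(K, H) = -2*K*(1 + 1**2) + (65*H + 45/8) = -2*K*(1 + 1) + (45/8 + 65*H) = -2*K*2 + (45/8 + 65*H) = -4*K + (45/8 + 65*H) = 45/8 - 4*K + 65*H)
s(F(10, u), 9 - 1*(-20)) + 10045 = (45/8 - 4*(-14) + 65*(9 - 1*(-20))) + 10045 = (45/8 + 56 + 65*(9 + 20)) + 10045 = (45/8 + 56 + 65*29) + 10045 = (45/8 + 56 + 1885) + 10045 = 15573/8 + 10045 = 95933/8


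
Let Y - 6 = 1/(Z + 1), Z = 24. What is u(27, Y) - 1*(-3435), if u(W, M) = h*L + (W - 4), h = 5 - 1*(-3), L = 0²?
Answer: 3458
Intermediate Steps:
L = 0
h = 8 (h = 5 + 3 = 8)
Y = 151/25 (Y = 6 + 1/(24 + 1) = 6 + 1/25 = 151/25 ≈ 6.0400)
u(W, M) = -4 + W (u(W, M) = 8*0 + (W - 4) = 0 + (-4 + W) = -4 + W)
u(27, Y) - 1*(-3435) = (-4 + 27) - 1*(-3435) = 23 + 3435 = 3458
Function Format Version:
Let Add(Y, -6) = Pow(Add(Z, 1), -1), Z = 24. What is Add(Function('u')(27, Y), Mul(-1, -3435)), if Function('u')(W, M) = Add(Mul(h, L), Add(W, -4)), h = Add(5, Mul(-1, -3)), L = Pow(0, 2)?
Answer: 3458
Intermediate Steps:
L = 0
h = 8 (h = Add(5, 3) = 8)
Y = Rational(151, 25) (Y = Add(6, Pow(Add(24, 1), -1)) = Add(6, Pow(25, -1)) = Add(6, Rational(1, 25)) = Rational(151, 25) ≈ 6.0400)
Function('u')(W, M) = Add(-4, W) (Function('u')(W, M) = Add(Mul(8, 0), Add(W, -4)) = Add(0, Add(-4, W)) = Add(-4, W))
Add(Function('u')(27, Y), Mul(-1, -3435)) = Add(Add(-4, 27), Mul(-1, -3435)) = Add(23, 3435) = 3458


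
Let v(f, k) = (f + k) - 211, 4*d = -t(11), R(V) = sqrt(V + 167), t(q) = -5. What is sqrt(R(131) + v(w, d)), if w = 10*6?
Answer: sqrt(-599 + 4*sqrt(298))/2 ≈ 11.51*I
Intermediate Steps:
R(V) = sqrt(167 + V)
d = 5/4 (d = (-1*(-5))/4 = (1/4)*5 = 5/4 ≈ 1.2500)
w = 60
v(f, k) = -211 + f + k
sqrt(R(131) + v(w, d)) = sqrt(sqrt(167 + 131) + (-211 + 60 + 5/4)) = sqrt(sqrt(298) - 599/4) = sqrt(-599/4 + sqrt(298))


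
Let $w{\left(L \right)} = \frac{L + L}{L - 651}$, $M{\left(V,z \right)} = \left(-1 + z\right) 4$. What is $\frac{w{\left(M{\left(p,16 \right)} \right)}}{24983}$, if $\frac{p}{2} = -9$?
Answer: $- \frac{40}{4921651} \approx -8.1274 \cdot 10^{-6}$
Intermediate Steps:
$p = -18$ ($p = 2 \left(-9\right) = -18$)
$M{\left(V,z \right)} = -4 + 4 z$
$w{\left(L \right)} = \frac{2 L}{-651 + L}$
$\frac{w{\left(M{\left(p,16 \right)} \right)}}{24983} = \frac{2 \left(-4 + 4 \cdot 16\right) \frac{1}{-651 + \left(-4 + 4 \cdot 16\right)}}{24983} = \frac{2 \left(-4 + 64\right)}{-651 + \left(-4 + 64\right)} \frac{1}{24983} = 2 \cdot 60 \frac{1}{-651 + 60} \cdot \frac{1}{24983} = 2 \cdot 60 \frac{1}{-591} \cdot \frac{1}{24983} = 2 \cdot 60 \left(- \frac{1}{591}\right) \frac{1}{24983} = \left(- \frac{40}{197}\right) \frac{1}{24983} = - \frac{40}{4921651}$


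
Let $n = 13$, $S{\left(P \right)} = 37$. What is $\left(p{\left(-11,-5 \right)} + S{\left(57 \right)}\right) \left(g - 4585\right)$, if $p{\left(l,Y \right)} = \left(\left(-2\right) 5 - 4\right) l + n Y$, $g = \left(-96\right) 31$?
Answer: $-952686$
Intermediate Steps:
$g = -2976$
$p{\left(l,Y \right)} = - 14 l + 13 Y$ ($p{\left(l,Y \right)} = \left(\left(-2\right) 5 - 4\right) l + 13 Y = \left(-10 - 4\right) l + 13 Y = - 14 l + 13 Y$)
$\left(p{\left(-11,-5 \right)} + S{\left(57 \right)}\right) \left(g - 4585\right) = \left(\left(\left(-14\right) \left(-11\right) + 13 \left(-5\right)\right) + 37\right) \left(-2976 - 4585\right) = \left(\left(154 - 65\right) + 37\right) \left(-7561\right) = \left(89 + 37\right) \left(-7561\right) = 126 \left(-7561\right) = -952686$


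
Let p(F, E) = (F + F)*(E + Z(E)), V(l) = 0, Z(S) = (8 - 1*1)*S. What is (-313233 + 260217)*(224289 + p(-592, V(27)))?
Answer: -11890905624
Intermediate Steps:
Z(S) = 7*S (Z(S) = (8 - 1)*S = 7*S)
p(F, E) = 16*E*F (p(F, E) = (F + F)*(E + 7*E) = (2*F)*(8*E) = 16*E*F)
(-313233 + 260217)*(224289 + p(-592, V(27))) = (-313233 + 260217)*(224289 + 16*0*(-592)) = -53016*(224289 + 0) = -53016*224289 = -11890905624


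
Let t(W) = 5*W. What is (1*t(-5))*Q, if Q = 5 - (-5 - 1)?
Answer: -275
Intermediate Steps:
Q = 11 (Q = 5 - 1*(-6) = 5 + 6 = 11)
(1*t(-5))*Q = (1*(5*(-5)))*11 = (1*(-25))*11 = -25*11 = -275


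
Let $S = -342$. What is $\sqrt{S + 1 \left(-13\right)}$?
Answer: $i \sqrt{355} \approx 18.841 i$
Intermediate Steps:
$\sqrt{S + 1 \left(-13\right)} = \sqrt{-342 + 1 \left(-13\right)} = \sqrt{-342 - 13} = \sqrt{-355} = i \sqrt{355}$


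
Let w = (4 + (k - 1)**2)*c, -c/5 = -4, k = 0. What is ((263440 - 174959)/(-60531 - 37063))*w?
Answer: -4424050/48797 ≈ -90.662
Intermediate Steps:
c = 20 (c = -5*(-4) = 20)
w = 100 (w = (4 + (0 - 1)**2)*20 = (4 + (-1)**2)*20 = (4 + 1)*20 = 5*20 = 100)
((263440 - 174959)/(-60531 - 37063))*w = ((263440 - 174959)/(-60531 - 37063))*100 = (88481/(-97594))*100 = (88481*(-1/97594))*100 = -88481/97594*100 = -4424050/48797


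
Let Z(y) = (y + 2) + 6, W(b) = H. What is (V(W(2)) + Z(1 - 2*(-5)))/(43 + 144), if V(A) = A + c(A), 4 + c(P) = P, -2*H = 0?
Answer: 15/187 ≈ 0.080214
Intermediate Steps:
H = 0 (H = -½*0 = 0)
W(b) = 0
c(P) = -4 + P
Z(y) = 8 + y (Z(y) = (2 + y) + 6 = 8 + y)
V(A) = -4 + 2*A (V(A) = A + (-4 + A) = -4 + 2*A)
(V(W(2)) + Z(1 - 2*(-5)))/(43 + 144) = ((-4 + 2*0) + (8 + (1 - 2*(-5))))/(43 + 144) = ((-4 + 0) + (8 + (1 + 10)))/187 = (-4 + (8 + 11))*(1/187) = (-4 + 19)*(1/187) = 15*(1/187) = 15/187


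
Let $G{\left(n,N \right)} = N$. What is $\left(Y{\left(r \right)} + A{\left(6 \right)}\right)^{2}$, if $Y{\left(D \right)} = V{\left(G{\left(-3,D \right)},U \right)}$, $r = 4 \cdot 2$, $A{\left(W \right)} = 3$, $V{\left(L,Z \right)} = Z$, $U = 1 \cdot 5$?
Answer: $64$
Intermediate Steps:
$U = 5$
$r = 8$
$Y{\left(D \right)} = 5$
$\left(Y{\left(r \right)} + A{\left(6 \right)}\right)^{2} = \left(5 + 3\right)^{2} = 8^{2} = 64$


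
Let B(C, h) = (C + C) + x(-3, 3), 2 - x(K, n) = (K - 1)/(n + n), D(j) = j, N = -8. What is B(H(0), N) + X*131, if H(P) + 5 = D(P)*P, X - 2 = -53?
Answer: -20065/3 ≈ -6688.3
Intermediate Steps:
X = -51 (X = 2 - 53 = -51)
H(P) = -5 + P**2 (H(P) = -5 + P*P = -5 + P**2)
x(K, n) = 2 - (-1 + K)/(2*n) (x(K, n) = 2 - (K - 1)/(n + n) = 2 - (-1 + K)/(2*n))
B(C, h) = 8/3 + 2*C (B(C, h) = (C + C) + (1/2)*(1 - 1*(-3) + 4*3)/3 = 2*C + (1/2)*(1/3)*(1 + 3 + 12) = 2*C + (1/2)*(1/3)*16 = 2*C + 8/3 = 8/3 + 2*C)
B(H(0), N) + X*131 = (8/3 + 2*(-5 + 0**2)) - 51*131 = (8/3 + 2*(-5 + 0)) - 6681 = (8/3 + 2*(-5)) - 6681 = (8/3 - 10) - 6681 = -22/3 - 6681 = -20065/3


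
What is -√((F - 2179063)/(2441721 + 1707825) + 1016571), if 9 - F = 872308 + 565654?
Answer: -5*√19448942894683415/691591 ≈ -1008.3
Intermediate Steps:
F = -1437953 (F = 9 - (872308 + 565654) = 9 - 1*1437962 = 9 - 1437962 = -1437953)
-√((F - 2179063)/(2441721 + 1707825) + 1016571) = -√((-1437953 - 2179063)/(2441721 + 1707825) + 1016571) = -√(-3617016/4149546 + 1016571) = -√(-3617016*1/4149546 + 1016571) = -√(-602836/691591 + 1016571) = -√(703050751625/691591) = -5*√19448942894683415/691591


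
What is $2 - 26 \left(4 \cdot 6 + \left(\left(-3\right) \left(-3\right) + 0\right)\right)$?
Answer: $-856$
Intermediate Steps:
$2 - 26 \left(4 \cdot 6 + \left(\left(-3\right) \left(-3\right) + 0\right)\right) = 2 - 26 \left(24 + \left(9 + 0\right)\right) = 2 - 26 \left(24 + 9\right) = 2 - 858 = -856$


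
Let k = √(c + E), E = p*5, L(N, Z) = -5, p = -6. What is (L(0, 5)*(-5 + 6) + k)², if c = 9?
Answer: (5 - I*√21)² ≈ 4.0 - 45.826*I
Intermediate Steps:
E = -30 (E = -6*5 = -30)
k = I*√21 (k = √(9 - 30) = √(-21) = I*√21 ≈ 4.5826*I)
(L(0, 5)*(-5 + 6) + k)² = (-5*(-5 + 6) + I*√21)² = (-5*1 + I*√21)² = (-5 + I*√21)²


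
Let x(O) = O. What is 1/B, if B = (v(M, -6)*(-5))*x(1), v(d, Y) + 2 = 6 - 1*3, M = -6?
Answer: -⅕ ≈ -0.20000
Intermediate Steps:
v(d, Y) = 1 (v(d, Y) = -2 + (6 - 1*3) = -2 + (6 - 3) = -2 + 3 = 1)
B = -5 (B = (1*(-5))*1 = -5*1 = -5)
1/B = 1/(-5) = -⅕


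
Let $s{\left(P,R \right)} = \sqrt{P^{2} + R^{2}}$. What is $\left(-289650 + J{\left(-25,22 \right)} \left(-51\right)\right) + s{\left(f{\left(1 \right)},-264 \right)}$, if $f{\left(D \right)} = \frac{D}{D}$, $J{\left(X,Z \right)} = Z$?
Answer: $-290772 + \sqrt{69697} \approx -2.9051 \cdot 10^{5}$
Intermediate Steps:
$f{\left(D \right)} = 1$
$\left(-289650 + J{\left(-25,22 \right)} \left(-51\right)\right) + s{\left(f{\left(1 \right)},-264 \right)} = \left(-289650 + 22 \left(-51\right)\right) + \sqrt{1^{2} + \left(-264\right)^{2}} = \left(-289650 - 1122\right) + \sqrt{1 + 69696} = -290772 + \sqrt{69697}$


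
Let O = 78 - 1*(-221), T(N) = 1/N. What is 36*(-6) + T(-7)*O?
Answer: -1811/7 ≈ -258.71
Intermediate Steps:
T(N) = 1/N
O = 299 (O = 78 + 221 = 299)
36*(-6) + T(-7)*O = 36*(-6) + 299/(-7) = -216 - ⅐*299 = -216 - 299/7 = -1811/7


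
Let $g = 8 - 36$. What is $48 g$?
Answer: $-1344$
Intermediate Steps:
$g = -28$ ($g = 8 - 36 = -28$)
$48 g = 48 \left(-28\right) = -1344$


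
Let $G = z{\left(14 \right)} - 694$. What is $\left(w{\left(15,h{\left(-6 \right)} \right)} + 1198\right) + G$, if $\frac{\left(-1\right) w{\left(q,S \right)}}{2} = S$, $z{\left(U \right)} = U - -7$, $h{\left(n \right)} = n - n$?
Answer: $525$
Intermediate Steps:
$h{\left(n \right)} = 0$
$z{\left(U \right)} = 7 + U$ ($z{\left(U \right)} = U + 7 = 7 + U$)
$w{\left(q,S \right)} = - 2 S$
$G = -673$ ($G = \left(7 + 14\right) - 694 = 21 - 694 = -673$)
$\left(w{\left(15,h{\left(-6 \right)} \right)} + 1198\right) + G = \left(\left(-2\right) 0 + 1198\right) - 673 = \left(0 + 1198\right) - 673 = 1198 - 673 = 525$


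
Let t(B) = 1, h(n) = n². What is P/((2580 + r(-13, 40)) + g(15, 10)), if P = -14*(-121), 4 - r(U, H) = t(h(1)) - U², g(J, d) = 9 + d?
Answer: 1694/2771 ≈ 0.61133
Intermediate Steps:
r(U, H) = 3 + U² (r(U, H) = 4 - (1 - U²) = 4 + (-1 + U²) = 3 + U²)
P = 1694
P/((2580 + r(-13, 40)) + g(15, 10)) = 1694/((2580 + (3 + (-13)²)) + (9 + 10)) = 1694/((2580 + (3 + 169)) + 19) = 1694/((2580 + 172) + 19) = 1694/(2752 + 19) = 1694/2771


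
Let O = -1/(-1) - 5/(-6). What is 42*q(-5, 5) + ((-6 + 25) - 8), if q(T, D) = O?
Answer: 88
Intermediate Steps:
O = 11/6 (O = -1*(-1) - 5*(-⅙) = 1 + ⅚ = 11/6 ≈ 1.8333)
q(T, D) = 11/6
42*q(-5, 5) + ((-6 + 25) - 8) = 42*(11/6) + ((-6 + 25) - 8) = 77 + (19 - 8) = 77 + 11 = 88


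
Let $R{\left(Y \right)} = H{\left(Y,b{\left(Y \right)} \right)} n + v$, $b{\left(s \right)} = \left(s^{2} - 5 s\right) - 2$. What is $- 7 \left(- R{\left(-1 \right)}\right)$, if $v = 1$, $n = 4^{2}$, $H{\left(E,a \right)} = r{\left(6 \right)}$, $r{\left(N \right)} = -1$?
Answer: $-105$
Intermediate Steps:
$b{\left(s \right)} = -2 + s^{2} - 5 s$
$H{\left(E,a \right)} = -1$
$n = 16$
$R{\left(Y \right)} = -15$ ($R{\left(Y \right)} = \left(-1\right) 16 + 1 = -16 + 1 = -15$)
$- 7 \left(- R{\left(-1 \right)}\right) = - 7 \left(\left(-1\right) \left(-15\right)\right) = \left(-7\right) 15 = -105$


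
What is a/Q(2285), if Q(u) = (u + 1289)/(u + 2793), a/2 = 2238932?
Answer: 11369296696/1787 ≈ 6.3622e+6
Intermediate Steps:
a = 4477864 (a = 2*2238932 = 4477864)
Q(u) = (1289 + u)/(2793 + u)
a/Q(2285) = 4477864/(((1289 + 2285)/(2793 + 2285))) = 4477864/((3574/5078)) = 4477864/(((1/5078)*3574)) = 4477864/(1787/2539) = 4477864*(2539/1787) = 11369296696/1787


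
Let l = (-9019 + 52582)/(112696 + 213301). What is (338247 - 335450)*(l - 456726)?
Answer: -416448860538423/325997 ≈ -1.2775e+9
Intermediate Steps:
l = 43563/325997 ≈ 0.13363
(338247 - 335450)*(l - 456726) = (338247 - 335450)*(43563/325997 - 456726) = 2797*(-148891262259/325997) = -416448860538423/325997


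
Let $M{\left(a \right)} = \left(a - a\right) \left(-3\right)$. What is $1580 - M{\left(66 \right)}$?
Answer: $1580$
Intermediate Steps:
$M{\left(a \right)} = 0$ ($M{\left(a \right)} = 0 \left(-3\right) = 0$)
$1580 - M{\left(66 \right)} = 1580 - 0 = 1580 + 0 = 1580$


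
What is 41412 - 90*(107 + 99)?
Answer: 22872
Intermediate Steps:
41412 - 90*(107 + 99) = 41412 - 90*206 = 41412 - 18540 = 22872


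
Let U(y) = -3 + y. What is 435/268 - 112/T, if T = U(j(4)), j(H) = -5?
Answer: 4187/268 ≈ 15.623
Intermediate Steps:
T = -8 (T = -3 - 5 = -8)
435/268 - 112/T = 435/268 - 112/(-8) = 435*(1/268) - 112*(-⅛) = 435/268 + 14 = 4187/268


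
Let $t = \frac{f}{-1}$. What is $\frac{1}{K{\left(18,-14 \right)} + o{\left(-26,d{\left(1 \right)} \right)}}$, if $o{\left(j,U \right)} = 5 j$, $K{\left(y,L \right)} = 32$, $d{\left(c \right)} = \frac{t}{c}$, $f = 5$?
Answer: $- \frac{1}{98} \approx -0.010204$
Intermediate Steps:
$t = -5$ ($t = \frac{5}{-1} = 5 \left(-1\right) = -5$)
$d{\left(c \right)} = - \frac{5}{c}$
$\frac{1}{K{\left(18,-14 \right)} + o{\left(-26,d{\left(1 \right)} \right)}} = \frac{1}{32 + 5 \left(-26\right)} = \frac{1}{32 - 130} = \frac{1}{-98} = - \frac{1}{98}$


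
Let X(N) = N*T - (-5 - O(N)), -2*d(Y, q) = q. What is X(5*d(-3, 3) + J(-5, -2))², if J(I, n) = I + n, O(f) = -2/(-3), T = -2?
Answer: 10816/9 ≈ 1201.8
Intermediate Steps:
O(f) = ⅔ (O(f) = -2*(-⅓) = ⅔)
d(Y, q) = -q/2
X(N) = 17/3 - 2*N (X(N) = N*(-2) - (-5 - 1*⅔) = -2*N - (-5 - ⅔) = -2*N - 1*(-17/3) = -2*N + 17/3 = 17/3 - 2*N)
X(5*d(-3, 3) + J(-5, -2))² = (17/3 - 2*(5*(-½*3) + (-5 - 2)))² = (17/3 - 2*(5*(-3/2) - 7))² = (17/3 - 2*(-15/2 - 7))² = (17/3 - 2*(-29/2))² = (17/3 + 29)² = (104/3)² = 10816/9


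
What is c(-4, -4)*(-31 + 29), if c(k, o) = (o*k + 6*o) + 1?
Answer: 14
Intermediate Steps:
c(k, o) = 1 + 6*o + k*o (c(k, o) = (k*o + 6*o) + 1 = (6*o + k*o) + 1 = 1 + 6*o + k*o)
c(-4, -4)*(-31 + 29) = (1 + 6*(-4) - 4*(-4))*(-31 + 29) = (1 - 24 + 16)*(-2) = -7*(-2) = 14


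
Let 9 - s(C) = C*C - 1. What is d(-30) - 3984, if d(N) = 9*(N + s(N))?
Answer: -12264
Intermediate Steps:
s(C) = 10 - C**2 (s(C) = 9 - (C*C - 1) = 9 - (C**2 - 1) = 9 - (-1 + C**2) = 9 + (1 - C**2) = 10 - C**2)
d(N) = 90 - 9*N**2 + 9*N (d(N) = 9*(N + (10 - N**2)) = 9*(10 + N - N**2) = 90 - 9*N**2 + 9*N)
d(-30) - 3984 = (90 - 9*(-30)**2 + 9*(-30)) - 3984 = (90 - 9*900 - 270) - 3984 = (90 - 8100 - 270) - 3984 = -8280 - 3984 = -12264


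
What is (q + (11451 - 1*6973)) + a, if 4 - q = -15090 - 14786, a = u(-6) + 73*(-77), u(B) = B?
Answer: 28731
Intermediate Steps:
a = -5627 (a = -6 + 73*(-77) = -6 - 5621 = -5627)
q = 29880 (q = 4 - (-15090 - 14786) = 4 - 1*(-29876) = 4 + 29876 = 29880)
(q + (11451 - 1*6973)) + a = (29880 + (11451 - 1*6973)) - 5627 = (29880 + (11451 - 6973)) - 5627 = (29880 + 4478) - 5627 = 34358 - 5627 = 28731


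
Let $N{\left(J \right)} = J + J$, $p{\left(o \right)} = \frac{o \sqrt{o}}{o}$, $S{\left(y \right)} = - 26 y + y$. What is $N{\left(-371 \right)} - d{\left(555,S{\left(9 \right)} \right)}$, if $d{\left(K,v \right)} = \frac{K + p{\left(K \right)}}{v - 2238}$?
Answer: $- \frac{608997}{821} + \frac{\sqrt{555}}{2463} \approx -741.76$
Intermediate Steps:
$S{\left(y \right)} = - 25 y$
$p{\left(o \right)} = \sqrt{o}$ ($p{\left(o \right)} = \frac{o^{\frac{3}{2}}}{o} = \sqrt{o}$)
$N{\left(J \right)} = 2 J$
$d{\left(K,v \right)} = \frac{K + \sqrt{K}}{-2238 + v}$ ($d{\left(K,v \right)} = \frac{K + \sqrt{K}}{v - 2238} = \frac{K + \sqrt{K}}{-2238 + v}$)
$N{\left(-371 \right)} - d{\left(555,S{\left(9 \right)} \right)} = 2 \left(-371\right) - \frac{555 + \sqrt{555}}{-2238 - 225} = -742 - \frac{555 + \sqrt{555}}{-2238 - 225} = -742 - \frac{555 + \sqrt{555}}{-2463} = -742 - - \frac{555 + \sqrt{555}}{2463} = -742 - \left(- \frac{185}{821} - \frac{\sqrt{555}}{2463}\right) = -742 + \left(\frac{185}{821} + \frac{\sqrt{555}}{2463}\right) = - \frac{608997}{821} + \frac{\sqrt{555}}{2463}$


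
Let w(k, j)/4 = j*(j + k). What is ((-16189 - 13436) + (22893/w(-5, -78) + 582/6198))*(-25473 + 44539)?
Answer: -193705528682793/342956 ≈ -5.6481e+8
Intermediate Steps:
w(k, j) = 4*j*(j + k) (w(k, j) = 4*(j*(j + k)) = 4*j*(j + k))
((-16189 - 13436) + (22893/w(-5, -78) + 582/6198))*(-25473 + 44539) = ((-16189 - 13436) + (22893/((4*(-78)*(-78 - 5))) + 582/6198))*(-25473 + 44539) = (-29625 + (22893/((4*(-78)*(-83))) + 582*(1/6198)))*19066 = (-29625 + (22893/25896 + 97/1033))*19066 = (-29625 + (22893*(1/25896) + 97/1033))*19066 = (-29625 + (587/664 + 97/1033))*19066 = (-29625 + 670779/685912)*19066 = -20319472221/685912*19066 = -193705528682793/342956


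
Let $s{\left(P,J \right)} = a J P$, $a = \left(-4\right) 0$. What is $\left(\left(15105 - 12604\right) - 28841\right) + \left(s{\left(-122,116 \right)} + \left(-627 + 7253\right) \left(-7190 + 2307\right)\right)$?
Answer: $-32381098$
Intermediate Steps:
$a = 0$
$s{\left(P,J \right)} = 0$ ($s{\left(P,J \right)} = 0 J P = 0 P = 0$)
$\left(\left(15105 - 12604\right) - 28841\right) + \left(s{\left(-122,116 \right)} + \left(-627 + 7253\right) \left(-7190 + 2307\right)\right) = \left(\left(15105 - 12604\right) - 28841\right) + \left(0 + \left(-627 + 7253\right) \left(-7190 + 2307\right)\right) = \left(\left(15105 - 12604\right) - 28841\right) + \left(0 + 6626 \left(-4883\right)\right) = \left(2501 - 28841\right) + \left(0 - 32354758\right) = -26340 - 32354758 = -32381098$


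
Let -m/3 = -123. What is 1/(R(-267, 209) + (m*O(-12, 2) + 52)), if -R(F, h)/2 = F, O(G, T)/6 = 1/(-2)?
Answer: -1/521 ≈ -0.0019194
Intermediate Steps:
m = 369 (m = -3*(-123) = 369)
O(G, T) = -3 (O(G, T) = 6/(-2) = 6*(-½) = -3)
R(F, h) = -2*F
1/(R(-267, 209) + (m*O(-12, 2) + 52)) = 1/(-2*(-267) + (369*(-3) + 52)) = 1/(534 + (-1107 + 52)) = 1/(534 - 1055) = 1/(-521) = -1/521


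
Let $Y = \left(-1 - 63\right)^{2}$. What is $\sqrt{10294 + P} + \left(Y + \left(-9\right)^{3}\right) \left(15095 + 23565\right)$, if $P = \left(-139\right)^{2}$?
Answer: $130168220 + \sqrt{29615} \approx 1.3017 \cdot 10^{8}$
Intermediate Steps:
$P = 19321$
$Y = 4096$ ($Y = \left(-64\right)^{2} = 4096$)
$\sqrt{10294 + P} + \left(Y + \left(-9\right)^{3}\right) \left(15095 + 23565\right) = \sqrt{10294 + 19321} + \left(4096 + \left(-9\right)^{3}\right) \left(15095 + 23565\right) = \sqrt{29615} + \left(4096 - 729\right) 38660 = \sqrt{29615} + 3367 \cdot 38660 = \sqrt{29615} + 130168220 = 130168220 + \sqrt{29615}$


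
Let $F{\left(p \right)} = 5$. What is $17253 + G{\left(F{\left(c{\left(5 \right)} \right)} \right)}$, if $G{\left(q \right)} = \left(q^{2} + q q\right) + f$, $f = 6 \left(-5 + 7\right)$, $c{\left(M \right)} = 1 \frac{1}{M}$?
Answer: $17315$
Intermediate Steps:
$c{\left(M \right)} = \frac{1}{M}$
$f = 12$ ($f = 6 \cdot 2 = 12$)
$G{\left(q \right)} = 12 + 2 q^{2}$ ($G{\left(q \right)} = \left(q^{2} + q q\right) + 12 = \left(q^{2} + q^{2}\right) + 12 = 2 q^{2} + 12 = 12 + 2 q^{2}$)
$17253 + G{\left(F{\left(c{\left(5 \right)} \right)} \right)} = 17253 + \left(12 + 2 \cdot 5^{2}\right) = 17253 + \left(12 + 2 \cdot 25\right) = 17253 + \left(12 + 50\right) = 17253 + 62 = 17315$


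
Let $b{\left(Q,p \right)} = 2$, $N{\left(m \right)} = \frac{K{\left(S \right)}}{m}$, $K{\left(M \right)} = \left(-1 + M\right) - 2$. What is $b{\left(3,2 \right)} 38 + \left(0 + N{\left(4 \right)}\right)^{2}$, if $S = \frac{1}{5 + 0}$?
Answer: $\frac{7649}{100} \approx 76.49$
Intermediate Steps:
$S = \frac{1}{5} \approx 0.2$
$K{\left(M \right)} = -3 + M$
$N{\left(m \right)} = - \frac{14}{5 m}$ ($N{\left(m \right)} = \frac{-3 + \frac{1}{5}}{m} = - \frac{14}{5 m}$)
$b{\left(3,2 \right)} 38 + \left(0 + N{\left(4 \right)}\right)^{2} = 2 \cdot 38 + \left(0 - \frac{14}{5 \cdot 4}\right)^{2} = 76 + \left(0 - \frac{7}{10}\right)^{2} = 76 + \left(- \frac{7}{10}\right)^{2} = 76 + \frac{49}{100} = \frac{7649}{100}$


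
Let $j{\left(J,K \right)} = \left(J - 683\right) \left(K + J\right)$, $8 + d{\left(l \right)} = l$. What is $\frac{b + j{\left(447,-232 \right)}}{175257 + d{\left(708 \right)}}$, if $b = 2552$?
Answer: $- \frac{48188}{175957} \approx -0.27386$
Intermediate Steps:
$d{\left(l \right)} = -8 + l$
$j{\left(J,K \right)} = \left(-683 + J\right) \left(J + K\right)$
$\frac{b + j{\left(447,-232 \right)}}{175257 + d{\left(708 \right)}} = \frac{2552 + \left(447^{2} - 305301 - -158456 + 447 \left(-232\right)\right)}{175257 + \left(-8 + 708\right)} = \frac{2552 + \left(199809 - 305301 + 158456 - 103704\right)}{175257 + 700} = \frac{2552 - 50740}{175957} = \left(-48188\right) \frac{1}{175957} = - \frac{48188}{175957}$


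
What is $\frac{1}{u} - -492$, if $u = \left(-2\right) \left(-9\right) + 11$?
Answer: $\frac{14269}{29} \approx 492.03$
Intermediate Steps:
$u = 29$ ($u = 18 + 11 = 29$)
$\frac{1}{u} - -492 = \frac{1}{29} - -492 = \frac{1}{29} + 492 = \frac{14269}{29}$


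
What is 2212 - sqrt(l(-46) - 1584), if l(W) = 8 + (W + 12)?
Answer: 2212 - I*sqrt(1610) ≈ 2212.0 - 40.125*I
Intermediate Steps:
l(W) = 20 + W (l(W) = 8 + (12 + W) = 20 + W)
2212 - sqrt(l(-46) - 1584) = 2212 - sqrt((20 - 46) - 1584) = 2212 - sqrt(-26 - 1584) = 2212 - sqrt(-1610) = 2212 - I*sqrt(1610)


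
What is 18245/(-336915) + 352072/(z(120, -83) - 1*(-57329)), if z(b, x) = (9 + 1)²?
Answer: 2612678795/429970923 ≈ 6.0764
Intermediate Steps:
z(b, x) = 100 (z(b, x) = 10² = 100)
18245/(-336915) + 352072/(z(120, -83) - 1*(-57329)) = 18245/(-336915) + 352072/(100 - 1*(-57329)) = 18245*(-1/336915) + 352072/(100 + 57329) = -3649/67383 + 352072/57429 = 2612678795/429970923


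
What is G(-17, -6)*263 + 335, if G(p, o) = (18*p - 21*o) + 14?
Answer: -43323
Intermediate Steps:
G(p, o) = 14 - 21*o + 18*p (G(p, o) = (-21*o + 18*p) + 14 = 14 - 21*o + 18*p)
G(-17, -6)*263 + 335 = (14 - 21*(-6) + 18*(-17))*263 + 335 = (14 + 126 - 306)*263 + 335 = -166*263 + 335 = -43658 + 335 = -43323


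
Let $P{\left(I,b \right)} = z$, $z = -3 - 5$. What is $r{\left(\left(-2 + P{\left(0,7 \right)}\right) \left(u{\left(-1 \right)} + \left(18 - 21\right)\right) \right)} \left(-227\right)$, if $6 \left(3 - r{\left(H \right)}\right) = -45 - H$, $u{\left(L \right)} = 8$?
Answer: $- \frac{2951}{6} \approx -491.83$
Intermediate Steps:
$z = -8$ ($z = -3 - 5 = -8$)
$P{\left(I,b \right)} = -8$
$r{\left(H \right)} = \frac{21}{2} + \frac{H}{6}$ ($r{\left(H \right)} = 3 - \frac{-45 - H}{6} = 3 + \left(\frac{15}{2} + \frac{H}{6}\right) = \frac{21}{2} + \frac{H}{6}$)
$r{\left(\left(-2 + P{\left(0,7 \right)}\right) \left(u{\left(-1 \right)} + \left(18 - 21\right)\right) \right)} \left(-227\right) = \left(\frac{21}{2} + \frac{\left(-2 - 8\right) \left(8 + \left(18 - 21\right)\right)}{6}\right) \left(-227\right) = \left(\frac{21}{2} + \frac{\left(-10\right) \left(8 + \left(18 - 21\right)\right)}{6}\right) \left(-227\right) = \left(\frac{21}{2} + \frac{\left(-10\right) \left(8 - 3\right)}{6}\right) \left(-227\right) = \left(\frac{21}{2} + \frac{\left(-10\right) 5}{6}\right) \left(-227\right) = \left(\frac{21}{2} + \frac{1}{6} \left(-50\right)\right) \left(-227\right) = \left(\frac{21}{2} - \frac{25}{3}\right) \left(-227\right) = \frac{13}{6} \left(-227\right) = - \frac{2951}{6}$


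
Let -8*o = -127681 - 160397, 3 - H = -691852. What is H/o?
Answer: 2767420/144039 ≈ 19.213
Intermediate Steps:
H = 691855 (H = 3 - 1*(-691852) = 3 + 691852 = 691855)
o = 144039/4 (o = -(-127681 - 160397)/8 = -1/8*(-288078) = 144039/4 ≈ 36010.)
H/o = 691855/(144039/4) = 691855*(4/144039) = 2767420/144039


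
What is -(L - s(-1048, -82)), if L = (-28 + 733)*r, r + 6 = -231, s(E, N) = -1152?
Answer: 165933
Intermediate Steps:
r = -237 (r = -6 - 231 = -237)
L = -167085 (L = (-28 + 733)*(-237) = 705*(-237) = -167085)
-(L - s(-1048, -82)) = -(-167085 - 1*(-1152)) = -(-167085 + 1152) = -1*(-165933) = 165933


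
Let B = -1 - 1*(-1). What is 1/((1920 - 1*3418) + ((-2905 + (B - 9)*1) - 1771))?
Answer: -1/6183 ≈ -0.00016173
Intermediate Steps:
B = 0 (B = -1 + 1 = 0)
1/((1920 - 1*3418) + ((-2905 + (B - 9)*1) - 1771)) = 1/((1920 - 1*3418) + ((-2905 + (0 - 9)*1) - 1771)) = 1/((1920 - 3418) + ((-2905 - 9*1) - 1771)) = 1/(-1498 + ((-2905 - 9) - 1771)) = 1/(-1498 + (-2914 - 1771)) = 1/(-1498 - 4685) = 1/(-6183) = -1/6183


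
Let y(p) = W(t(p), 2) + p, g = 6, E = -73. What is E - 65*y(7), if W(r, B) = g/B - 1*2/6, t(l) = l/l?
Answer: -2104/3 ≈ -701.33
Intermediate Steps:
t(l) = 1
W(r, B) = -⅓ + 6/B (W(r, B) = 6/B - 1*2/6 = 6/B - 2*⅙ = 6/B - ⅓ = -⅓ + 6/B)
y(p) = 8/3 + p (y(p) = (⅓)*(18 - 1*2)/2 + p = (⅓)*(½)*(18 - 2) + p = (⅓)*(½)*16 + p = 8/3 + p)
E - 65*y(7) = -73 - 65*(8/3 + 7) = -73 - 65*29/3 = -73 - 1885/3 = -2104/3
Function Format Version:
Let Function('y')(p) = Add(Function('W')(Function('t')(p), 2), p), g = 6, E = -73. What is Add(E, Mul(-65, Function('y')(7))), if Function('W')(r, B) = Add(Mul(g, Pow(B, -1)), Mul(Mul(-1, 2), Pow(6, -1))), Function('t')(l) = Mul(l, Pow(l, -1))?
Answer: Rational(-2104, 3) ≈ -701.33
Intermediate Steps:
Function('t')(l) = 1
Function('W')(r, B) = Add(Rational(-1, 3), Mul(6, Pow(B, -1))) (Function('W')(r, B) = Add(Mul(6, Pow(B, -1)), Mul(Mul(-1, 2), Pow(6, -1))) = Add(Mul(6, Pow(B, -1)), Mul(-2, Rational(1, 6))) = Add(Mul(6, Pow(B, -1)), Rational(-1, 3)) = Add(Rational(-1, 3), Mul(6, Pow(B, -1))))
Function('y')(p) = Add(Rational(8, 3), p) (Function('y')(p) = Add(Mul(Rational(1, 3), Pow(2, -1), Add(18, Mul(-1, 2))), p) = Add(Mul(Rational(1, 3), Rational(1, 2), Add(18, -2)), p) = Add(Mul(Rational(1, 3), Rational(1, 2), 16), p) = Add(Rational(8, 3), p))
Add(E, Mul(-65, Function('y')(7))) = Add(-73, Mul(-65, Add(Rational(8, 3), 7))) = Add(-73, Mul(-65, Rational(29, 3))) = Add(-73, Rational(-1885, 3)) = Rational(-2104, 3)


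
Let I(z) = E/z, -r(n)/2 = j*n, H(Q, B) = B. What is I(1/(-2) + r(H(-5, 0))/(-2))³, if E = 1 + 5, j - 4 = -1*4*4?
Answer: -1728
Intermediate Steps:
j = -12 (j = 4 - 1*4*4 = 4 - 4*4 = 4 - 16 = -12)
E = 6
r(n) = 24*n (r(n) = -(-24)*n = 24*n)
I(z) = 6/z
I(1/(-2) + r(H(-5, 0))/(-2))³ = (6/(1/(-2) + (24*0)/(-2)))³ = (6/(1*(-½) + 0*(-½)))³ = (6/(-½ + 0))³ = (6/(-½))³ = (6*(-2))³ = (-12)³ = -1728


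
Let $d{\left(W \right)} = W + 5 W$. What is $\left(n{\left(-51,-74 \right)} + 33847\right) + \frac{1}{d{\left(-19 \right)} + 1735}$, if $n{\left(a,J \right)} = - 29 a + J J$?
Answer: $\frac{66140043}{1621} \approx 40802.0$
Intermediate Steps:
$d{\left(W \right)} = 6 W$
$n{\left(a,J \right)} = J^{2} - 29 a$ ($n{\left(a,J \right)} = - 29 a + J^{2} = J^{2} - 29 a$)
$\left(n{\left(-51,-74 \right)} + 33847\right) + \frac{1}{d{\left(-19 \right)} + 1735} = \left(\left(\left(-74\right)^{2} - -1479\right) + 33847\right) + \frac{1}{6 \left(-19\right) + 1735} = \left(\left(5476 + 1479\right) + 33847\right) + \frac{1}{-114 + 1735} = \left(6955 + 33847\right) + \frac{1}{1621} = 40802 + \frac{1}{1621} = \frac{66140043}{1621}$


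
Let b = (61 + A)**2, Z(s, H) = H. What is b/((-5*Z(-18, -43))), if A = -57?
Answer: 16/215 ≈ 0.074419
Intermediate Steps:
b = 16 (b = (61 - 57)**2 = 4**2 = 16)
b/((-5*Z(-18, -43))) = 16/((-5*(-43))) = 16/215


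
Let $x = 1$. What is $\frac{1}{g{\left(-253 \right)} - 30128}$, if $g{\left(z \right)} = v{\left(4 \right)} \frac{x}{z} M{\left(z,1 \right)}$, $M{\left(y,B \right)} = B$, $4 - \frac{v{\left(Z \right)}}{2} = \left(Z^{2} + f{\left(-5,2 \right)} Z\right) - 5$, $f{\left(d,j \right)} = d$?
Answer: $- \frac{253}{7622410} \approx -3.3192 \cdot 10^{-5}$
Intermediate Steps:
$v{\left(Z \right)} = 18 - 2 Z^{2} + 10 Z$ ($v{\left(Z \right)} = 8 - 2 \left(\left(Z^{2} - 5 Z\right) - 5\right) = 8 - 2 \left(-5 + Z^{2} - 5 Z\right) = 8 + \left(10 - 2 Z^{2} + 10 Z\right) = 18 - 2 Z^{2} + 10 Z$)
$g{\left(z \right)} = \frac{26}{z}$ ($g{\left(z \right)} = \left(18 - 2 \cdot 4^{2} + 10 \cdot 4\right) 1 \frac{1}{z} 1 = \frac{18 - 32 + 40}{z} 1 = \frac{26}{z} 1 = \frac{26}{z}$)
$\frac{1}{g{\left(-253 \right)} - 30128} = \frac{1}{\frac{26}{-253} - 30128} = \frac{1}{26 \left(- \frac{1}{253}\right) - 30128} = \frac{1}{- \frac{26}{253} - 30128} = \frac{1}{- \frac{7622410}{253}} = - \frac{253}{7622410}$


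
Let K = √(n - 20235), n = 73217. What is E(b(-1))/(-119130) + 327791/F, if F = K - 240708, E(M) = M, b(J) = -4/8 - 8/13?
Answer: -122193768199223231/89731545059450580 - 327791*√52982/57940288282 ≈ -1.3631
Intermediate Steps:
b(J) = -29/26 (b(J) = -4*⅛ - 8*1/13 = -½ - 8/13 = -29/26)
K = √52982 (K = √(73217 - 20235) = √52982 ≈ 230.18)
F = -240708 + √52982 (F = √52982 - 240708 = -240708 + √52982 ≈ -2.4048e+5)
E(b(-1))/(-119130) + 327791/F = -29/26/(-119130) + 327791/(-240708 + √52982) = -29/26*(-1/119130) + 327791/(-240708 + √52982) = 29/3097380 + 327791/(-240708 + √52982)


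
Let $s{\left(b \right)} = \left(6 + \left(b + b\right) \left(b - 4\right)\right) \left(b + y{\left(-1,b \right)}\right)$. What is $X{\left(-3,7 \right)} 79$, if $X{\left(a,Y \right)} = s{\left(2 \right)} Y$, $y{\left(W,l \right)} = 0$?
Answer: $-2212$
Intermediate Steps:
$s{\left(b \right)} = b \left(6 + 2 b \left(-4 + b\right)\right)$ ($s{\left(b \right)} = \left(6 + \left(b + b\right) \left(b - 4\right)\right) \left(b + 0\right) = \left(6 + 2 b \left(-4 + b\right)\right) b = b \left(6 + 2 b \left(-4 + b\right)\right)$)
$X{\left(a,Y \right)} = - 4 Y$ ($X{\left(a,Y \right)} = 2 \cdot 2 \left(3 + 2^{2} - 8\right) Y = 2 \cdot 2 \left(3 + 4 - 8\right) Y = 2 \cdot 2 \left(-1\right) Y = - 4 Y$)
$X{\left(-3,7 \right)} 79 = \left(-4\right) 7 \cdot 79 = \left(-28\right) 79 = -2212$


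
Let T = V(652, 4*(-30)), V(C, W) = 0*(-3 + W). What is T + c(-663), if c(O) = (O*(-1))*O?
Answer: -439569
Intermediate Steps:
V(C, W) = 0
T = 0
c(O) = -O² (c(O) = (-O)*O = -O²)
T + c(-663) = 0 - 1*(-663)² = 0 - 1*439569 = 0 - 439569 = -439569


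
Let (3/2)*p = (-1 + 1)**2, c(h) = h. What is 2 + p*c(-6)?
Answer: 2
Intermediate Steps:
p = 0 (p = 2*(-1 + 1)**2/3 = (2/3)*0**2 = (2/3)*0 = 0)
2 + p*c(-6) = 2 + 0*(-6) = 2 + 0 = 2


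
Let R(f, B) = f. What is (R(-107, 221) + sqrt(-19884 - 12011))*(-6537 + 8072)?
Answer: -164245 + 1535*I*sqrt(31895) ≈ -1.6425e+5 + 2.7414e+5*I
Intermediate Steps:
(R(-107, 221) + sqrt(-19884 - 12011))*(-6537 + 8072) = (-107 + sqrt(-19884 - 12011))*(-6537 + 8072) = (-107 + sqrt(-31895))*1535 = (-107 + I*sqrt(31895))*1535 = -164245 + 1535*I*sqrt(31895)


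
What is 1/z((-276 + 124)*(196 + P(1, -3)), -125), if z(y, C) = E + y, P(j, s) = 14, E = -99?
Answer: -1/32019 ≈ -3.1231e-5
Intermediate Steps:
z(y, C) = -99 + y
1/z((-276 + 124)*(196 + P(1, -3)), -125) = 1/(-99 + (-276 + 124)*(196 + 14)) = 1/(-99 - 152*210) = 1/(-99 - 31920) = 1/(-32019) = -1/32019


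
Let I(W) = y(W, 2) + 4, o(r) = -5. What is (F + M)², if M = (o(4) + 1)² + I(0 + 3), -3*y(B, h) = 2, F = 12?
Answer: 8836/9 ≈ 981.78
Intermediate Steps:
y(B, h) = -⅔ (y(B, h) = -⅓*2 = -⅔)
I(W) = 10/3 (I(W) = -⅔ + 4 = 10/3)
M = 58/3 (M = (-5 + 1)² + 10/3 = (-4)² + 10/3 = 16 + 10/3 = 58/3 ≈ 19.333)
(F + M)² = (12 + 58/3)² = (94/3)² = 8836/9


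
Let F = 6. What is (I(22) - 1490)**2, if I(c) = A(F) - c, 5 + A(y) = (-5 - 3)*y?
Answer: 2449225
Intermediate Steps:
A(y) = -5 - 8*y (A(y) = -5 + (-5 - 3)*y = -5 - 8*y)
I(c) = -53 - c (I(c) = (-5 - 8*6) - c = (-5 - 48) - c = -53 - c)
(I(22) - 1490)**2 = ((-53 - 1*22) - 1490)**2 = ((-53 - 22) - 1490)**2 = (-75 - 1490)**2 = (-1565)**2 = 2449225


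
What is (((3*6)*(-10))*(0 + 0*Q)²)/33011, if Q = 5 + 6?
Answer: 0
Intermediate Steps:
Q = 11
(((3*6)*(-10))*(0 + 0*Q)²)/33011 = (((3*6)*(-10))*(0 + 0*11)²)/33011 = ((18*(-10))*(0 + 0)²)*(1/33011) = -180*0²*(1/33011) = -180*0*(1/33011) = 0*(1/33011) = 0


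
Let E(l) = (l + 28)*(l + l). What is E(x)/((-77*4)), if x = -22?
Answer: 6/7 ≈ 0.85714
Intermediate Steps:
E(l) = 2*l*(28 + l) (E(l) = (28 + l)*(2*l) = 2*l*(28 + l))
E(x)/((-77*4)) = (2*(-22)*(28 - 22))/((-77*4)) = (2*(-22)*6)/(-308) = -264*(-1/308) = 6/7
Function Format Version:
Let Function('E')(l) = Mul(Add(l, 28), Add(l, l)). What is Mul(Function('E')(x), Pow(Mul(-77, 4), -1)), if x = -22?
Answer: Rational(6, 7) ≈ 0.85714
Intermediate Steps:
Function('E')(l) = Mul(2, l, Add(28, l)) (Function('E')(l) = Mul(Add(28, l), Mul(2, l)) = Mul(2, l, Add(28, l)))
Mul(Function('E')(x), Pow(Mul(-77, 4), -1)) = Mul(Mul(2, -22, Add(28, -22)), Pow(Mul(-77, 4), -1)) = Mul(Mul(2, -22, 6), Pow(-308, -1)) = Mul(-264, Rational(-1, 308)) = Rational(6, 7)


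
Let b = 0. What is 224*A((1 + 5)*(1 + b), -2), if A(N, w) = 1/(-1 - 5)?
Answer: -112/3 ≈ -37.333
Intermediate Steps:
A(N, w) = -1/6 (A(N, w) = 1/(-6) = -1/6)
224*A((1 + 5)*(1 + b), -2) = 224*(-1/6) = -112/3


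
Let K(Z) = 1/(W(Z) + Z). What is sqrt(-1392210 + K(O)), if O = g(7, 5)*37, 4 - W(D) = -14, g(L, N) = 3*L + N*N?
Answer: I*sqrt(1029678515570)/860 ≈ 1179.9*I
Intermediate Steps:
g(L, N) = N**2 + 3*L (g(L, N) = 3*L + N**2 = N**2 + 3*L)
W(D) = 18 (W(D) = 4 - 1*(-14) = 4 + 14 = 18)
O = 1702 (O = (5**2 + 3*7)*37 = (25 + 21)*37 = 46*37 = 1702)
K(Z) = 1/(18 + Z)
sqrt(-1392210 + K(O)) = sqrt(-1392210 + 1/(18 + 1702)) = sqrt(-1392210 + 1/1720) = sqrt(-2394601199/1720) = I*sqrt(1029678515570)/860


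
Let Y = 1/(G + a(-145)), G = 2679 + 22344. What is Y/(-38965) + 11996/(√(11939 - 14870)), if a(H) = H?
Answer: -1/969371270 - 11996*I*√2931/2931 ≈ -1.0316e-9 - 221.58*I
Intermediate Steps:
G = 25023
Y = 1/24878 (Y = 1/(25023 - 145) = 1/24878 ≈ 4.0196e-5)
Y/(-38965) + 11996/(√(11939 - 14870)) = (1/24878)/(-38965) + 11996/(√(11939 - 14870)) = (1/24878)*(-1/38965) + 11996/(√(-2931)) = -1/969371270 + 11996/((I*√2931)) = -1/969371270 + 11996*(-I*√2931/2931) = -1/969371270 - 11996*I*√2931/2931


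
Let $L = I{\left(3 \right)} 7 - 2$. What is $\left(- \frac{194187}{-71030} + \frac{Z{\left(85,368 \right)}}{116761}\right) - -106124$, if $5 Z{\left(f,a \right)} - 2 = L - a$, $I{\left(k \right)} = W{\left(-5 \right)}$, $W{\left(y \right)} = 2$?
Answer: $\frac{14918061908717}{140568370} \approx 1.0613 \cdot 10^{5}$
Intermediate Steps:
$I{\left(k \right)} = 2$
$L = 12$ ($L = 2 \cdot 7 - 2 = 14 - 2 = 12$)
$Z{\left(f,a \right)} = \frac{14}{5} - \frac{a}{5}$ ($Z{\left(f,a \right)} = \frac{2}{5} + \frac{12 - a}{5} = \frac{2}{5} - \left(- \frac{12}{5} + \frac{a}{5}\right) = \frac{14}{5} - \frac{a}{5}$)
$\left(- \frac{194187}{-71030} + \frac{Z{\left(85,368 \right)}}{116761}\right) - -106124 = \left(- \frac{194187}{-71030} + \frac{\frac{14}{5} - \frac{368}{5}}{116761}\right) - -106124 = \left(\left(-194187\right) \left(- \frac{1}{71030}\right) + \left(\frac{14}{5} - \frac{368}{5}\right) \frac{1}{116761}\right) + 106124 = \left(\frac{194187}{71030} - \frac{6}{9895}\right) + 106124 = \frac{384210837}{140568370} + 106124 = \frac{14918061908717}{140568370}$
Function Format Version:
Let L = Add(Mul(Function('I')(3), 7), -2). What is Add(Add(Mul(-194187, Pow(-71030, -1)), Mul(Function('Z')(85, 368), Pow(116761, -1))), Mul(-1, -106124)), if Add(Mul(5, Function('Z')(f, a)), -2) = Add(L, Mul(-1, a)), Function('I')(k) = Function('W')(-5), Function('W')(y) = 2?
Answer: Rational(14918061908717, 140568370) ≈ 1.0613e+5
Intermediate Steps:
Function('I')(k) = 2
L = 12 (L = Add(Mul(2, 7), -2) = Add(14, -2) = 12)
Function('Z')(f, a) = Add(Rational(14, 5), Mul(Rational(-1, 5), a)) (Function('Z')(f, a) = Add(Rational(2, 5), Mul(Rational(1, 5), Add(12, Mul(-1, a)))) = Add(Rational(2, 5), Add(Rational(12, 5), Mul(Rational(-1, 5), a))) = Add(Rational(14, 5), Mul(Rational(-1, 5), a)))
Add(Add(Mul(-194187, Pow(-71030, -1)), Mul(Function('Z')(85, 368), Pow(116761, -1))), Mul(-1, -106124)) = Add(Add(Mul(-194187, Pow(-71030, -1)), Mul(Add(Rational(14, 5), Mul(Rational(-1, 5), 368)), Pow(116761, -1))), Mul(-1, -106124)) = Add(Add(Mul(-194187, Rational(-1, 71030)), Mul(Add(Rational(14, 5), Rational(-368, 5)), Rational(1, 116761))), 106124) = Add(Add(Rational(194187, 71030), Mul(Rational(-354, 5), Rational(1, 116761))), 106124) = Add(Add(Rational(194187, 71030), Rational(-6, 9895)), 106124) = Add(Rational(384210837, 140568370), 106124) = Rational(14918061908717, 140568370)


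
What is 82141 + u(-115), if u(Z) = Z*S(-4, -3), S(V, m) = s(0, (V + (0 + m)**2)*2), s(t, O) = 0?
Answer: 82141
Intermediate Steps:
S(V, m) = 0
u(Z) = 0 (u(Z) = Z*0 = 0)
82141 + u(-115) = 82141 + 0 = 82141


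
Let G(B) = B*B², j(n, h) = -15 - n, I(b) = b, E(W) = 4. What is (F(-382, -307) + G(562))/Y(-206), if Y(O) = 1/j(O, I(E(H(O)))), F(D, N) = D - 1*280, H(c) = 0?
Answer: 33903200206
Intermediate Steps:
F(D, N) = -280 + D (F(D, N) = D - 280 = -280 + D)
G(B) = B³
Y(O) = 1/(-15 - O)
(F(-382, -307) + G(562))/Y(-206) = ((-280 - 382) + 562³)/((-1/(15 - 206))) = (-662 + 177504328)/((-1/(-191))) = 177503666/((-1*(-1/191))) = 177503666/(1/191) = 177503666*191 = 33903200206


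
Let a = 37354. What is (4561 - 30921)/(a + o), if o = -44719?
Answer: 5272/1473 ≈ 3.5791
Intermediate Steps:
(4561 - 30921)/(a + o) = (4561 - 30921)/(37354 - 44719) = -26360/(-7365) = -26360*(-1/7365) = 5272/1473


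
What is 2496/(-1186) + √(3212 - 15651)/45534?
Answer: -1248/593 + I*√12439/45534 ≈ -2.1046 + 0.0024494*I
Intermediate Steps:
2496/(-1186) + √(3212 - 15651)/45534 = 2496*(-1/1186) + √(-12439)*(1/45534) = -1248/593 + (I*√12439)*(1/45534) = -1248/593 + I*√12439/45534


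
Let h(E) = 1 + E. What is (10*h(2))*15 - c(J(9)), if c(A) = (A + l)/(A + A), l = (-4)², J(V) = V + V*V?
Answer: 40447/90 ≈ 449.41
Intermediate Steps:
J(V) = V + V²
l = 16
c(A) = (16 + A)/(2*A) (c(A) = (A + 16)/(A + A) = (16 + A)/((2*A)) = (16 + A)*(1/(2*A)) = (16 + A)/(2*A))
(10*h(2))*15 - c(J(9)) = (10*(1 + 2))*15 - (16 + 9*(1 + 9))/(2*(9*(1 + 9))) = (10*3)*15 - (16 + 9*10)/(2*(9*10)) = 30*15 - (16 + 90)/(2*90) = 450 - 106/(2*90) = 450 - 1*53/90 = 450 - 53/90 = 40447/90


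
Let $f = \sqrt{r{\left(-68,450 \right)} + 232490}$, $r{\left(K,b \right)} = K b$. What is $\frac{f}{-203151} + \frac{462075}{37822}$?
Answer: $\frac{462075}{37822} - \frac{\sqrt{201890}}{203151} \approx 12.215$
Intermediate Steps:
$f = \sqrt{201890}$ ($f = \sqrt{\left(-68\right) 450 + 232490} = \sqrt{-30600 + 232490} = \sqrt{201890} \approx 449.32$)
$\frac{f}{-203151} + \frac{462075}{37822} = \frac{\sqrt{201890}}{-203151} + \frac{462075}{37822} = \sqrt{201890} \left(- \frac{1}{203151}\right) + 462075 \cdot \frac{1}{37822} = - \frac{\sqrt{201890}}{203151} + \frac{462075}{37822} = \frac{462075}{37822} - \frac{\sqrt{201890}}{203151}$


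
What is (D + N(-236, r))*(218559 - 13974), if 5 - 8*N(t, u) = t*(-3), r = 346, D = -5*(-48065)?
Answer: 393191297745/8 ≈ 4.9149e+10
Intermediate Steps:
D = 240325
N(t, u) = 5/8 + 3*t/8 (N(t, u) = 5/8 - t*(-3)/8 = 5/8 - (-3)*t/8 = 5/8 + 3*t/8)
(D + N(-236, r))*(218559 - 13974) = (240325 + (5/8 + (3/8)*(-236)))*(218559 - 13974) = (240325 + (5/8 - 177/2))*204585 = (240325 - 703/8)*204585 = (1921897/8)*204585 = 393191297745/8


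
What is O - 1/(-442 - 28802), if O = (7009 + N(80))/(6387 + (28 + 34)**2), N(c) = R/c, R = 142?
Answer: 2050333351/2991953640 ≈ 0.68528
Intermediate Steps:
N(c) = 142/c
O = 280431/409240 (O = (7009 + 142/80)/(6387 + (28 + 34)**2) = (7009 + 142*(1/80))/(6387 + 62**2) = (7009 + 71/40)/(6387 + 3844) = (280431/40)/10231 = (280431/40)*(1/10231) = 280431/409240 ≈ 0.68525)
O - 1/(-442 - 28802) = 280431/409240 - 1/(-442 - 28802) = 280431/409240 - 1/(-29244) = 280431/409240 - 1*(-1/29244) = 280431/409240 + 1/29244 = 2050333351/2991953640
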